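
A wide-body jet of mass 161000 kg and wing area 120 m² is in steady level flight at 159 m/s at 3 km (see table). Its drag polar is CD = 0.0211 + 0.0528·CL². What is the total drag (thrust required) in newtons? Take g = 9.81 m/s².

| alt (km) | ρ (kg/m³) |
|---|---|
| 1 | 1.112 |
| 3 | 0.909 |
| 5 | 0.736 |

D = 1.25×10^5 N

At 3 km, from the table: ρ = 0.909 kg/m³.
In steady level flight, lift balances weight: W = mg = 161000 × 9.81 = 1.5794×10^6 N.
q = ½ρv² = ½ × 0.909 × 159² = 11490 Pa.
Required CL = L/(qS) = 1.5794×10^6/(11490·120) = 1.145.
CD = 0.0211 + 0.0528 × 1.145² = 0.09038.
D = q·S·CD = 11490 × 120 × 0.09038 = 1.246×10^5 N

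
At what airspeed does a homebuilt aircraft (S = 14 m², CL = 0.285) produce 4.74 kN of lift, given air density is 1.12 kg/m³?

L = ½ρv²S·CL ⇒ v = √(2L/(ρ·S·CL))
v = √(2 × 4740 / (1.12 × 14 × 0.285)) = √2121 = 46.1 m/s

v = 46.1 m/s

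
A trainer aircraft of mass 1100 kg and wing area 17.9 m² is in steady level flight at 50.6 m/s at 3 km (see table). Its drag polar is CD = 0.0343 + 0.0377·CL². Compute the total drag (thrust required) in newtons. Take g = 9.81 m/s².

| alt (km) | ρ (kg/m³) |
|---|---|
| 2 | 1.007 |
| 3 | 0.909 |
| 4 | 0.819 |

D = 925 N

At 3 km, from the table: ρ = 0.909 kg/m³.
Level flight ⇒ L = W = m·g = 1100 × 9.81 = 10791 N.
Dynamic pressure q = 0.5 × 0.909 × 50.6² = 1164 Pa.
CL = W/(q·S) = 10791 / (1164 × 17.9) = 0.5181.
CD = 0.0343 + 0.0377 × 0.5181² = 0.04442.
D = q·S·CD = 1164 × 17.9 × 0.04442 = 925.2 N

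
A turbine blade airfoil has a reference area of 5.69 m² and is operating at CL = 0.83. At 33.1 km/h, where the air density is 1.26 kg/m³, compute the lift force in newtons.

Convert speed: v = 33.1 km/h ÷ 3.6 = 9.194 m/s.
L = ½ρv²S·CL = ½ × 1.26 × 9.194² × 5.69 × 0.83 = 252 N

L = 252 N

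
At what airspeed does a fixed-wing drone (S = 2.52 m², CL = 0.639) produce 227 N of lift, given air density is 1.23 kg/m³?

v = 15.1 m/s

L = ½ρv²S·CL ⇒ v = √(2L/(ρ·S·CL))
v = √(2 × 227 / (1.23 × 2.52 × 0.639)) = √229.2 = 15.1 m/s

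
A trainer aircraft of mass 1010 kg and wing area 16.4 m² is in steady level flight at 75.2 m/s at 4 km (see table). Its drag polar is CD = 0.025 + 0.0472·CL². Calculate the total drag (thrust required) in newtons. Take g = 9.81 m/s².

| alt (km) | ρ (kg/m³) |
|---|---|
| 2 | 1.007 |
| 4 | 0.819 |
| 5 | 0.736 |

At 4 km, from the table: ρ = 0.819 kg/m³.
In steady level flight, lift balances weight: W = mg = 1010 × 9.81 = 9908.1 N.
q = ½ρv² = ½ × 0.819 × 75.2² = 2316 Pa.
CL = W/(q·S) = 9908.1 / (2316 × 16.4) = 0.2609.
CD = 0.025 + 0.0472 × 0.2609² = 0.02821.
D = q·S·CD = 2316 × 16.4 × 0.02821 = 1071 N

D = 1070 N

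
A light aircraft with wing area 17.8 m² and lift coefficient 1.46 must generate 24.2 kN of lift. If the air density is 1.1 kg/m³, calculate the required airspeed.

L = ½ρv²S·CL ⇒ v = √(2L/(ρ·S·CL))
v = √(2 × 24200 / (1.1 × 17.8 × 1.46)) = √1693 = 41.1 m/s

v = 41.1 m/s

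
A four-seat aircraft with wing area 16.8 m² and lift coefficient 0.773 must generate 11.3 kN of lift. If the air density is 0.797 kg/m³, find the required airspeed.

v = 46.7 m/s

L = ½ρv²S·CL ⇒ v = √(2L/(ρ·S·CL))
v = √(2 × 11300 / (0.797 × 16.8 × 0.773)) = √2184 = 46.7 m/s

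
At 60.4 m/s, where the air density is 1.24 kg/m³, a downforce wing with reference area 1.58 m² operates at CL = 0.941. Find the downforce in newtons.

L = ½ρv²S·CL = ½ × 1.24 × 60.4² × 1.58 × 0.941 = 3360 N

L = 3360 N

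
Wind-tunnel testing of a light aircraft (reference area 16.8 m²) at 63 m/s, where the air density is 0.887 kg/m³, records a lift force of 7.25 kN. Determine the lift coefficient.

From L = ½ρv²S·CL, rearranging gives CL = 2L/(ρv²S).
CL = 2 × 7250 / (0.887 × 63² × 16.8) = 0.245

CL = 0.245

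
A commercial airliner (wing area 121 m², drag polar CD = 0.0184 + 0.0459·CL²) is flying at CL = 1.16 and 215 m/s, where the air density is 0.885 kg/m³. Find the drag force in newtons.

CD = 0.0184 + 0.0459 × 1.16² = 0.08016
D = ½ρv²S·CD = ½ × 0.885 × 215² × 121 × 0.08016 = 1.98×10^5 N

D = 1.98×10^5 N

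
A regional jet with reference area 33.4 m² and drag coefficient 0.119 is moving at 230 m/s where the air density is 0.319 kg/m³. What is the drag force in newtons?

D = 33500 N

D = ½ρv²S·CD = ½ × 0.319 × 230² × 33.4 × 0.119 = 33500 N ≈ 33.5 kN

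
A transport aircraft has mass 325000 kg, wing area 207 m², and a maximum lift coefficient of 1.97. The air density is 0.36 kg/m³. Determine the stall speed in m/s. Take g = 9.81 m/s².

At stall, lift equals weight: L = W = m·g = 325000 × 9.81 = 3.188×10^6 N.
V_stall = √(2W/(ρ·S·CL,max)) = √(2 × 3.188×10^6 / (0.36 × 207 × 1.97))
V_stall = √43440 = 208 m/s

V_stall = 208 m/s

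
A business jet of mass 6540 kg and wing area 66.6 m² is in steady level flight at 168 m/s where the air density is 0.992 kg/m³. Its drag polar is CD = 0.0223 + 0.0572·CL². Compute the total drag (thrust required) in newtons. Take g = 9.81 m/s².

D = 21000 N

In steady level flight, lift balances weight: W = mg = 6540 × 9.81 = 64157 N.
Dynamic pressure q = 0.5 × 0.992 × 168² = 14000 Pa.
CL = 2W/(ρv²S) = 2×64157/(0.992×168²×66.6) = 0.06881.
CD = 0.0223 + 0.0572 × 0.06881² = 0.02257.
D = q·S·CD = 14000 × 66.6 × 0.02257 = 21040 N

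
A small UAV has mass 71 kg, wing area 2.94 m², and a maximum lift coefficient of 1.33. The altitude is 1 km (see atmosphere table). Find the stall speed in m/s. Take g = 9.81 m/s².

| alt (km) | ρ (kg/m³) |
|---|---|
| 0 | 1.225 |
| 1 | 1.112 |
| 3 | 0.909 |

At 1 km, from the table: ρ = 1.112 kg/m³.
Weight W = mg = 71 × 9.81 = 696.5 N.
V_stall = √(2W/(ρ·S·CL,max)) = √(2 × 696.5 / (1.112 × 2.94 × 1.33))
V_stall = √320.4 = 17.9 m/s

V_stall = 17.9 m/s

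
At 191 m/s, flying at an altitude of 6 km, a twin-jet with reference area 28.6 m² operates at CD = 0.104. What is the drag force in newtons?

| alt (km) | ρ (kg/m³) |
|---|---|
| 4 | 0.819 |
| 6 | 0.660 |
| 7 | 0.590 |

D = 35800 N

At 6 km, from the table: ρ = 0.660 kg/m³.
D = ½ρv²S·CD = ½ × 0.66 × 191² × 28.6 × 0.104 = 35800 N ≈ 35.8 kN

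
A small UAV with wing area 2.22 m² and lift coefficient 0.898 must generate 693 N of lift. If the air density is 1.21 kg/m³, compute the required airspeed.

v = 24 m/s

L = ½ρv²S·CL ⇒ v = √(2L/(ρ·S·CL))
v = √(2 × 693 / (1.21 × 2.22 × 0.898)) = √574.6 = 24 m/s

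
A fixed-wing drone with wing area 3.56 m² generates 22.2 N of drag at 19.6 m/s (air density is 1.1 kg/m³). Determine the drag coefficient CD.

From D = ½ρv²S·CD, rearranging gives CD = 2D/(ρv²S).
CD = 2 × 22.2 / (1.1 × 19.6² × 3.56) = 0.0295

CD = 0.0295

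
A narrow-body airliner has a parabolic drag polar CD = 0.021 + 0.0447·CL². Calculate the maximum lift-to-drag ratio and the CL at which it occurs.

For CD = CD0 + K·CL², (L/D)max occurs at CL* = √(CD0/K) and equals 1/(2√(K·CD0)).
(L/D)max = 1/(2√(0.0447 × 0.021)) = 1/(2 × 0.03064) = 16.3
CL* = √(0.021/0.0447) = 0.685

(L/D)max = 16.3, at CL = 0.685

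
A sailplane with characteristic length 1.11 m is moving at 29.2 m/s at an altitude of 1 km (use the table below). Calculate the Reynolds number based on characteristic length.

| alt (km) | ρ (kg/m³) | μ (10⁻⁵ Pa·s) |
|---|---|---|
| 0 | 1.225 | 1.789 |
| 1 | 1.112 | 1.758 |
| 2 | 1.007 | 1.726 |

At 1 km, from the table: ρ = 1.112 kg/m³, μ = 1.758×10⁻⁵ Pa·s.
Re = ρ·v·c/μ = 1.112 × 29.2 × 1.11 / (1.758×10⁻⁵) = 2.05×10^6

Re = 2.05×10^6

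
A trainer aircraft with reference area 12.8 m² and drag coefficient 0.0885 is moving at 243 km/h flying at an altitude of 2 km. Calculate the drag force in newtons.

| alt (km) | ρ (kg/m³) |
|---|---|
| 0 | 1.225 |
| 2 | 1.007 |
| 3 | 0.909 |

D = 2600 N

At 2 km, from the table: ρ = 1.007 kg/m³.
Convert speed: v = 243 km/h ÷ 3.6 = 67.5 m/s.
Dynamic pressure q = ½ρv² = ½ × 1.007 × 67.5² = 2294 Pa.
D = q·S·CD = 2294 × 12.8 × 0.0885 = 2600 N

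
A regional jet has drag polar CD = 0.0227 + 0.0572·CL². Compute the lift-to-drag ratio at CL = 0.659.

CD = 0.0227 + 0.0572 × 0.659² = 0.04754
L/D = CL/CD = 0.659 / 0.04754 = 13.9

L/D = 13.9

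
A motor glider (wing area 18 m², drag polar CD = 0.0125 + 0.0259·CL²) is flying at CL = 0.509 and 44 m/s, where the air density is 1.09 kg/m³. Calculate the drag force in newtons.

D = 365 N

CD = 0.0125 + 0.0259 × 0.509² = 0.01921
D = ½ρv²S·CD = ½ × 1.09 × 44² × 18 × 0.01921 = 365 N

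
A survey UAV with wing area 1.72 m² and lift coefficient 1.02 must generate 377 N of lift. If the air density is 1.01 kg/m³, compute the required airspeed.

v = 20.6 m/s

L = ½ρv²S·CL ⇒ v = √(2L/(ρ·S·CL))
v = √(2 × 377 / (1.01 × 1.72 × 1.02)) = √425.5 = 20.6 m/s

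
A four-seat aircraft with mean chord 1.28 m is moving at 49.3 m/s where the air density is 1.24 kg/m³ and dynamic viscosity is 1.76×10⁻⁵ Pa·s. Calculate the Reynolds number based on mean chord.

Re = 4.45×10^6

Re = ρ·v·c/μ = 1.24 × 49.3 × 1.28 / (1.76×10⁻⁵) = 4.45×10^6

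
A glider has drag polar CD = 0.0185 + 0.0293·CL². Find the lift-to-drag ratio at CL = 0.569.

CD = 0.0185 + 0.0293 × 0.569² = 0.02799
L/D = CL/CD = 0.569 / 0.02799 = 20.3

L/D = 20.3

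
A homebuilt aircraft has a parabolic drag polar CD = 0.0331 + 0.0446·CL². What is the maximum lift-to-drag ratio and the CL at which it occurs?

(L/D)max = 13, at CL = 0.861

For CD = CD0 + K·CL², (L/D)max occurs at CL* = √(CD0/K) and equals 1/(2√(K·CD0)).
(L/D)max = 1/(2√(0.0446 × 0.0331)) = 1/(2 × 0.03842) = 13
CL* = √(0.0331/0.0446) = 0.861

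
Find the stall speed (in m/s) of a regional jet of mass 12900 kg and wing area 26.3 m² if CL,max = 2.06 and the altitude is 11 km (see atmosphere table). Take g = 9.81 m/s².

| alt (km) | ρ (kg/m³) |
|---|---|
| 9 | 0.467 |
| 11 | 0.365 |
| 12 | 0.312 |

V_stall = 113 m/s

At 11 km, from the table: ρ = 0.365 kg/m³.
Weight W = mg = 12900 × 9.81 = 1.265×10^5 N.
V_stall = √(2W/(ρ·S·CL,max)) = √(2 × 1.265×10^5 / (0.365 × 26.3 × 2.06))
V_stall = √12800 = 113 m/s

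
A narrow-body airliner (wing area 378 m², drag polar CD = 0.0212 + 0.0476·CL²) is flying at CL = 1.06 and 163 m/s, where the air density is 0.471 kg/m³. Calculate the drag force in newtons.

D = 1.77×10^5 N

CD = 0.0212 + 0.0476 × 1.06² = 0.07468
D = ½ρv²S·CD = ½ × 0.471 × 163² × 378 × 0.07468 = 1.77×10^5 N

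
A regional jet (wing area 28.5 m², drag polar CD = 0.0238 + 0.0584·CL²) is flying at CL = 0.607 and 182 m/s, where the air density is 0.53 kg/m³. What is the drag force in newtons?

CD = 0.0238 + 0.0584 × 0.607² = 0.04532
D = ½ρv²S·CD = ½ × 0.53 × 182² × 28.5 × 0.04532 = 11300 N

D = 11300 N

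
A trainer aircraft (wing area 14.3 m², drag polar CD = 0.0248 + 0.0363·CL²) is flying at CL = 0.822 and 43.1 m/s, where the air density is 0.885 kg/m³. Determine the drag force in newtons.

D = 580 N

CD = 0.0248 + 0.0363 × 0.822² = 0.04933
D = ½ρv²S·CD = ½ × 0.885 × 43.1² × 14.3 × 0.04933 = 580 N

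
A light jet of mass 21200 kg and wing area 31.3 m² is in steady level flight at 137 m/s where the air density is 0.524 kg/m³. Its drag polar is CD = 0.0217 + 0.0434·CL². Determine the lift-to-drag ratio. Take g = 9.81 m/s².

Weight W = mg = 21200 × 9.81 = 2.0797×10^5 N; in level flight L = W.
q = ½ρv² = ½ × 0.524 × 137² = 4917 Pa.
CL = 2W/(ρv²S) = 2×2.0797×10^5/(0.524×137²×31.3) = 1.351.
CD = 0.0217 + 0.0434 × 1.351² = 0.1009.
L/D = CL/CD = 1.351 / 0.1009 = 13.4

L/D = 13.4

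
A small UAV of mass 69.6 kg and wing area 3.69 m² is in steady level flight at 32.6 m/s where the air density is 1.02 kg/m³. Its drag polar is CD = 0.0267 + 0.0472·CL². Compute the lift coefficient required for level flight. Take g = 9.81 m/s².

CL = 0.341

Level flight ⇒ L = W = m·g = 69.6 × 9.81 = 682.78 N.
Dynamic pressure q = 0.5 × 1.02 × 32.6² = 542 Pa.
Required CL = L/(qS) = 682.78/(542·3.69) = 0.3414.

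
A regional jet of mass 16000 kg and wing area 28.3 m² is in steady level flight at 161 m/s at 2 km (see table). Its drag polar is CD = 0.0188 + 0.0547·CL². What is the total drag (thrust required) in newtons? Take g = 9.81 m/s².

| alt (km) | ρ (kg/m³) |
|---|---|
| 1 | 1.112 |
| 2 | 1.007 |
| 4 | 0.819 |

D = 10600 N

At 2 km, from the table: ρ = 1.007 kg/m³.
Level flight ⇒ L = W = m·g = 16000 × 9.81 = 1.5696×10^5 N.
q = ½ρv² = ½ × 1.007 × 161² = 13050 Pa.
CL = W/(q·S) = 1.5696×10^5 / (13050 × 28.3) = 0.425.
CD = 0.0188 + 0.0547 × 0.425² = 0.02868.
D = q·S·CD = 13050 × 28.3 × 0.02868 = 10590 N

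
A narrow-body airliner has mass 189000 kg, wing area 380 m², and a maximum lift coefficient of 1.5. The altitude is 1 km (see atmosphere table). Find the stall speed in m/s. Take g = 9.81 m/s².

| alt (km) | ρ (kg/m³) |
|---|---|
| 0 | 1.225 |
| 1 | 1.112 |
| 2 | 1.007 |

V_stall = 76.5 m/s

At 1 km, from the table: ρ = 1.112 kg/m³.
At stall, lift equals weight: L = W = m·g = 189000 × 9.81 = 1.854×10^6 N.
From L = ½ρV²S·CL,max = W: V_stall = √(2W/(ρSCL,max)) = √(2·1.854×10^6/(1.112·380·1.5))
V_stall = √5850 = 76.5 m/s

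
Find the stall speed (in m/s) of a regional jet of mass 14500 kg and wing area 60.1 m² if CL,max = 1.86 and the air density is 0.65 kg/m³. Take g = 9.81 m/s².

V_stall = 62.6 m/s

Weight W = mg = 14500 × 9.81 = 1.422×10^5 N.
V_stall = √(2W/(ρ·S·CL,max)) = √(2 × 1.422×10^5 / (0.65 × 60.1 × 1.86))
V_stall = √3915 = 62.6 m/s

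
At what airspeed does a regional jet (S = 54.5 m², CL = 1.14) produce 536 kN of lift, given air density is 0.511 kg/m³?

v = 184 m/s

L = ½ρv²S·CL ⇒ v = √(2L/(ρ·S·CL))
v = √(2 × 5.36×10^5 / (0.511 × 54.5 × 1.14)) = √33770 = 184 m/s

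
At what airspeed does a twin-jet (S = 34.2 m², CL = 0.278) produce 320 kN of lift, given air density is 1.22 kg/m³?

v = 235 m/s

L = ½ρv²S·CL ⇒ v = √(2L/(ρ·S·CL))
v = √(2 × 3.2×10^5 / (1.22 × 34.2 × 0.278)) = √55180 = 235 m/s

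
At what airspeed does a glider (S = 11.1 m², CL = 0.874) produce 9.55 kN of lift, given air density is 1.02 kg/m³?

L = ½ρv²S·CL ⇒ v = √(2L/(ρ·S·CL))
v = √(2 × 9550 / (1.02 × 11.1 × 0.874)) = √1930 = 43.9 m/s

v = 43.9 m/s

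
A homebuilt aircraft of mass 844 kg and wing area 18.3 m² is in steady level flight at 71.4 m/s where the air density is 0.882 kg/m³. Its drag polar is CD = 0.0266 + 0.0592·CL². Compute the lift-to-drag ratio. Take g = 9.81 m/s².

L/D = 6.94

Level flight ⇒ L = W = m·g = 844 × 9.81 = 8279.6 N.
q = ½ρv² = ½ × 0.882 × 71.4² = 2248 Pa.
Required CL = L/(qS) = 8279.6/(2248·18.3) = 0.2012.
CD = 0.0266 + 0.0592 × 0.2012² = 0.029.
L/D = CL/CD = 0.2012 / 0.029 = 6.94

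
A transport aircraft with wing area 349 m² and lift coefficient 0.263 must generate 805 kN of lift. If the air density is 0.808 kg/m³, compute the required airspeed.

L = ½ρv²S·CL ⇒ v = √(2L/(ρ·S·CL))
v = √(2 × 8.05×10^5 / (0.808 × 349 × 0.263)) = √21710 = 147 m/s

v = 147 m/s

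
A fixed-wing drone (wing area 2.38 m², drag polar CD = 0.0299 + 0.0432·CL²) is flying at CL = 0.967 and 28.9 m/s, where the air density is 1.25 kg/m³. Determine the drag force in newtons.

D = 87.3 N

CD = 0.0299 + 0.0432 × 0.967² = 0.0703
D = ½ρv²S·CD = ½ × 1.25 × 28.9² × 2.38 × 0.0703 = 87.3 N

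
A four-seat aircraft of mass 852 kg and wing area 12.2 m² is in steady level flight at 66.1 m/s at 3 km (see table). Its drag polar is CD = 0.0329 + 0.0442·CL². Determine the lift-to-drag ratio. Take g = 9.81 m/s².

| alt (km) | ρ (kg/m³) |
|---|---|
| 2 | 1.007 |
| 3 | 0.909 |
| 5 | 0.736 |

L/D = 9.04

At 3 km, from the table: ρ = 0.909 kg/m³.
Weight W = mg = 852 × 9.81 = 8358.1 N; in level flight L = W.
Dynamic pressure q = 0.5 × 0.909 × 66.1² = 1986 Pa.
Required CL = L/(qS) = 8358.1/(1986·12.2) = 0.345.
CD = 0.0329 + 0.0442 × 0.345² = 0.03816.
L/D = CL/CD = 0.345 / 0.03816 = 9.04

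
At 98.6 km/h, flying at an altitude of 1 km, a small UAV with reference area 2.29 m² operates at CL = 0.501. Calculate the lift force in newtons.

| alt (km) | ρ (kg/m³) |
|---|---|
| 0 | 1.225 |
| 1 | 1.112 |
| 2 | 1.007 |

At 1 km, from the table: ρ = 1.112 kg/m³.
Convert speed: v = 98.6 km/h ÷ 3.6 = 27.39 m/s.
Dynamic pressure q = ½ρv² = ½ × 1.112 × 27.39² = 417.1 Pa.
L = q·S·CL = 417.1 × 2.29 × 0.501 = 479 N

L = 479 N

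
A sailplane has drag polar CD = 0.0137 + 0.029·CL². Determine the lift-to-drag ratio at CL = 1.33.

CD = 0.0137 + 0.029 × 1.33² = 0.065
L/D = CL/CD = 1.33 / 0.065 = 20.5

L/D = 20.5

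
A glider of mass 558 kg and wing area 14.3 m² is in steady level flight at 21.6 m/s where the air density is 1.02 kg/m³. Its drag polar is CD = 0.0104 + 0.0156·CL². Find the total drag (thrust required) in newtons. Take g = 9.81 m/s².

Level flight ⇒ L = W = m·g = 558 × 9.81 = 5474 N.
Dynamic pressure q = 0.5 × 1.02 × 21.6² = 237.9 Pa.
CL = W/(q·S) = 5474 / (237.9 × 14.3) = 1.609.
CD = 0.0104 + 0.0156 × 1.609² = 0.05077.
D = q·S·CD = 237.9 × 14.3 × 0.05077 = 172.8 N

D = 173 N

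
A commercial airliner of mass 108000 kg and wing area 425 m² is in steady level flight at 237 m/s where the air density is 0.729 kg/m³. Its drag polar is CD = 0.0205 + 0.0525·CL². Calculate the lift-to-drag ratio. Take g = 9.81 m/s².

Weight W = mg = 108000 × 9.81 = 1.0595×10^6 N; in level flight L = W.
Dynamic pressure q = 0.5 × 0.729 × 237² = 20470 Pa.
Required CL = L/(qS) = 1.0595×10^6/(20470·425) = 0.1218.
CD = 0.0205 + 0.0525 × 0.1218² = 0.02128.
L/D = CL/CD = 0.1218 / 0.02128 = 5.72

L/D = 5.72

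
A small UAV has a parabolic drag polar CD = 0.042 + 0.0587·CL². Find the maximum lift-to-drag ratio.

For CD = CD0 + K·CL², (L/D)max occurs at CL* = √(CD0/K) and equals 1/(2√(K·CD0)).
(L/D)max = 1/(2√(0.0587 × 0.042)) = 1/(2 × 0.04965) = 10.1

(L/D)max = 10.1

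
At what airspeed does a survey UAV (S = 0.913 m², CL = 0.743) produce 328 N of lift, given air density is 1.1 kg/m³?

L = ½ρv²S·CL ⇒ v = √(2L/(ρ·S·CL))
v = √(2 × 328 / (1.1 × 0.913 × 0.743)) = √879.1 = 29.7 m/s

v = 29.7 m/s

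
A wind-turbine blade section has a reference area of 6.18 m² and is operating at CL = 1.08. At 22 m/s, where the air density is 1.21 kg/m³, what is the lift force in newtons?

L = 1950 N

Dynamic pressure q = ½ρv² = ½ × 1.21 × 22² = 292.8 Pa.
L = q·S·CL = 292.8 × 6.18 × 1.08 = 1950 N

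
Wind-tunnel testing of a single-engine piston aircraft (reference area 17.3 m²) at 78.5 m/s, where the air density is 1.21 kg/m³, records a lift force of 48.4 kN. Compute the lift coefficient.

From L = ½ρv²S·CL, rearranging gives CL = 2L/(ρv²S).
CL = 2 × 48400 / (1.21 × 78.5² × 17.3) = 0.75

CL = 0.75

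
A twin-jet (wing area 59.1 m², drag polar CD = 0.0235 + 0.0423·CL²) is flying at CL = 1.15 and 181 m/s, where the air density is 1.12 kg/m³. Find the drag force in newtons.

CD = 0.0235 + 0.0423 × 1.15² = 0.07944
D = ½ρv²S·CD = ½ × 1.12 × 181² × 59.1 × 0.07944 = 86100 N

D = 86100 N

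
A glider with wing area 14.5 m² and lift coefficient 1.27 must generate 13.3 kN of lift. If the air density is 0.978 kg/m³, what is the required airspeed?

v = 38.4 m/s

L = ½ρv²S·CL ⇒ v = √(2L/(ρ·S·CL))
v = √(2 × 13300 / (0.978 × 14.5 × 1.27)) = √1477 = 38.4 m/s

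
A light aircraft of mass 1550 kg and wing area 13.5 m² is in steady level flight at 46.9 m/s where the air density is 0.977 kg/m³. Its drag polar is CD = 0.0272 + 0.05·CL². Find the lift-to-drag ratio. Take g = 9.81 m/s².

L/D = 12.8

Level flight ⇒ L = W = m·g = 1550 × 9.81 = 15206 N.
Dynamic pressure q = 0.5 × 0.977 × 46.9² = 1075 Pa.
CL = W/(q·S) = 15206 / (1075 × 13.5) = 1.048.
CD = 0.0272 + 0.05 × 1.048² = 0.08214.
L/D = CL/CD = 1.048 / 0.08214 = 12.8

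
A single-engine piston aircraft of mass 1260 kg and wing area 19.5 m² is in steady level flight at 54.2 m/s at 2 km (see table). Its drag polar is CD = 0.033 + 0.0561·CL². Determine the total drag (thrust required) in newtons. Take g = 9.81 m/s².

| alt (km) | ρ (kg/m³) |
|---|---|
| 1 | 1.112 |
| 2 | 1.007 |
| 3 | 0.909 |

At 2 km, from the table: ρ = 1.007 kg/m³.
In steady level flight, lift balances weight: W = mg = 1260 × 9.81 = 12361 N.
q = ½ρv² = ½ × 1.007 × 54.2² = 1479 Pa.
CL = W/(q·S) = 12361 / (1479 × 19.5) = 0.4286.
CD = 0.033 + 0.0561 × 0.4286² = 0.0433.
D = q·S·CD = 1479 × 19.5 × 0.0433 = 1249 N

D = 1250 N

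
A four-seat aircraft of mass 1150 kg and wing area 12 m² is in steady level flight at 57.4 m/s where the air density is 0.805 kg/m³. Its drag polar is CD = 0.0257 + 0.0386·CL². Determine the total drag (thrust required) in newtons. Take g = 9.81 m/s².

Level flight ⇒ L = W = m·g = 1150 × 9.81 = 11282 N.
q = ½ρv² = ½ × 0.805 × 57.4² = 1326 Pa.
CL = 2W/(ρv²S) = 2×11282/(0.805×57.4²×12) = 0.7089.
CD = 0.0257 + 0.0386 × 0.7089² = 0.0451.
D = q·S·CD = 1326 × 12 × 0.0451 = 717.7 N

D = 718 N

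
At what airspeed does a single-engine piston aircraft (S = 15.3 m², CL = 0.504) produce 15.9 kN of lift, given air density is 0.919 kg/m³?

L = ½ρv²S·CL ⇒ v = √(2L/(ρ·S·CL))
v = √(2 × 15900 / (0.919 × 15.3 × 0.504)) = √4487 = 67 m/s

v = 67 m/s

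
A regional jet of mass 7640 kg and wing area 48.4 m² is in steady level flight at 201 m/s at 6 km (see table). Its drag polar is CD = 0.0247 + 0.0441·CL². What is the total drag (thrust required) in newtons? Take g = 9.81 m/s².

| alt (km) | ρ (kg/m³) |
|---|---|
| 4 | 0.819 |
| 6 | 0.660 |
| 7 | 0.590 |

D = 16300 N

At 6 km, from the table: ρ = 0.660 kg/m³.
Level flight ⇒ L = W = m·g = 7640 × 9.81 = 74948 N.
Dynamic pressure q = 0.5 × 0.66 × 201² = 13330 Pa.
CL = 2W/(ρv²S) = 2×74948/(0.66×201²×48.4) = 0.1161.
CD = 0.0247 + 0.0441 × 0.1161² = 0.02529.
D = q·S·CD = 13330 × 48.4 × 0.02529 = 16320 N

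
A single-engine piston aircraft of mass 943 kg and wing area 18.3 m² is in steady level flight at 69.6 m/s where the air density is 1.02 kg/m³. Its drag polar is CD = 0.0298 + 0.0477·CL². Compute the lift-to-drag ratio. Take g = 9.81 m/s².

Weight W = mg = 943 × 9.81 = 9250.8 N; in level flight L = W.
Dynamic pressure q = 0.5 × 1.02 × 69.6² = 2471 Pa.
CL = W/(q·S) = 9250.8 / (2471 × 18.3) = 0.2046.
CD = 0.0298 + 0.0477 × 0.2046² = 0.0318.
L/D = CL/CD = 0.2046 / 0.0318 = 6.44

L/D = 6.44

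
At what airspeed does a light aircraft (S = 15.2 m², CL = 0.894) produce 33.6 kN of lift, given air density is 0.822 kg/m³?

L = ½ρv²S·CL ⇒ v = √(2L/(ρ·S·CL))
v = √(2 × 33600 / (0.822 × 15.2 × 0.894)) = √6016 = 77.6 m/s

v = 77.6 m/s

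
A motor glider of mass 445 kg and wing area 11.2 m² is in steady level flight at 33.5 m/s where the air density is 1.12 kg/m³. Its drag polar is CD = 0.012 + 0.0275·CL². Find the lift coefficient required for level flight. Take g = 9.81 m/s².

Weight W = mg = 445 × 9.81 = 4365.4 N; in level flight L = W.
Dynamic pressure q = 0.5 × 1.12 × 33.5² = 628.5 Pa.
Required CL = L/(qS) = 4365.4/(628.5·11.2) = 0.6202.

CL = 0.62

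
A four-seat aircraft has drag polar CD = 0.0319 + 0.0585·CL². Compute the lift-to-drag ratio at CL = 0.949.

L/D = 11.2

CD = 0.0319 + 0.0585 × 0.949² = 0.08459
L/D = CL/CD = 0.949 / 0.08459 = 11.2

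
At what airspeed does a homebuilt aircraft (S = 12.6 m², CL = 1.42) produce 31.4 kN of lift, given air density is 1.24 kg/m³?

v = 53.2 m/s

L = ½ρv²S·CL ⇒ v = √(2L/(ρ·S·CL))
v = √(2 × 31400 / (1.24 × 12.6 × 1.42)) = √2831 = 53.2 m/s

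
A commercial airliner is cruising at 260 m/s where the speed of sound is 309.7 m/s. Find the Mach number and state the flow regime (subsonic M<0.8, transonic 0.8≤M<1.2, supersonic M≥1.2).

M = 0.84 (transonic)

M = v/a = 260 / 309.7 = 0.84
M = 0.84 → transonic.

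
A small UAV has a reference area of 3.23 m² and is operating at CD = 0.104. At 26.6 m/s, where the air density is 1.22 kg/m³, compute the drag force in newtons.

D = 145 N

Dynamic pressure q = ½ρv² = ½ × 1.22 × 26.6² = 431.6 Pa.
D = q·S·CD = 431.6 × 3.23 × 0.104 = 145 N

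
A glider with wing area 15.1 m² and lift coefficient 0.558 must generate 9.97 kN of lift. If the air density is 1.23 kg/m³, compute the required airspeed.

v = 43.9 m/s

L = ½ρv²S·CL ⇒ v = √(2L/(ρ·S·CL))
v = √(2 × 9970 / (1.23 × 15.1 × 0.558)) = √1924 = 43.9 m/s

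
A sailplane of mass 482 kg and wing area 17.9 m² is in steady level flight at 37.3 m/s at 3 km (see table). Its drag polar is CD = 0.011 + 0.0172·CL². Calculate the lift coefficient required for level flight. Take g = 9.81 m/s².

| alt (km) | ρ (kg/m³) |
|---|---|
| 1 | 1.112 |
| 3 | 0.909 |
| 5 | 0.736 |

CL = 0.418

At 3 km, from the table: ρ = 0.909 kg/m³.
Level flight ⇒ L = W = m·g = 482 × 9.81 = 4728.4 N.
q = ½ρv² = ½ × 0.909 × 37.3² = 632.3 Pa.
CL = W/(q·S) = 4728.4 / (632.3 × 17.9) = 0.4177.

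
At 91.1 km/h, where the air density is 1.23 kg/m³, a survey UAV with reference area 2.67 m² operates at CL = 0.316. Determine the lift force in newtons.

Convert speed: v = 91.1 km/h ÷ 3.6 = 25.31 m/s.
L = ½ρv²S·CL = ½ × 1.23 × 25.31² × 2.67 × 0.316 = 332 N

L = 332 N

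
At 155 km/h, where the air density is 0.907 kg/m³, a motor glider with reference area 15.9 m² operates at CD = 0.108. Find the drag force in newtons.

D = 1440 N

Convert speed: v = 155 km/h ÷ 3.6 = 43.06 m/s.
D = ½ρv²S·CD = ½ × 0.907 × 43.06² × 15.9 × 0.108 = 1440 N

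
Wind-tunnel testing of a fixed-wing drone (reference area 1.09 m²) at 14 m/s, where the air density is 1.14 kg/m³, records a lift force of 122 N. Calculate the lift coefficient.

CL = 1

From L = ½ρv²S·CL, rearranging gives CL = 2L/(ρv²S).
CL = 2 × 122 / (1.14 × 14² × 1.09) = 1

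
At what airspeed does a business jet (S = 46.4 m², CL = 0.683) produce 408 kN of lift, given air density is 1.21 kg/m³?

L = ½ρv²S·CL ⇒ v = √(2L/(ρ·S·CL))
v = √(2 × 4.08×10^5 / (1.21 × 46.4 × 0.683)) = √21280 = 146 m/s

v = 146 m/s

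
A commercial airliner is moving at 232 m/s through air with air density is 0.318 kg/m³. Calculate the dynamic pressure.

q = 8560 Pa

q = ½ρv² = ½ × 0.318 × 232² = 8560 Pa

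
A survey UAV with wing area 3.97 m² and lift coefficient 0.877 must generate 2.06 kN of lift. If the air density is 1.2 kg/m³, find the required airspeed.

v = 31.4 m/s

L = ½ρv²S·CL ⇒ v = √(2L/(ρ·S·CL))
v = √(2 × 2060 / (1.2 × 3.97 × 0.877)) = √986.1 = 31.4 m/s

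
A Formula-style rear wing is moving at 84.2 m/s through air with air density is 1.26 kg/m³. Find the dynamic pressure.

q = ½ρv² = ½ × 1.26 × 84.2² = 4470 Pa

q = 4470 Pa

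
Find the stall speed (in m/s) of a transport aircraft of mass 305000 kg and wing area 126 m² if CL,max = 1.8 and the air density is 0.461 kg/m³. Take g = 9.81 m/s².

At stall, lift equals weight: L = W = m·g = 305000 × 9.81 = 2.992×10^6 N.
From L = ½ρV²S·CL,max = W: V_stall = √(2W/(ρSCL,max)) = √(2·2.992×10^6/(0.461·126·1.8))
V_stall = √57230 = 239 m/s

V_stall = 239 m/s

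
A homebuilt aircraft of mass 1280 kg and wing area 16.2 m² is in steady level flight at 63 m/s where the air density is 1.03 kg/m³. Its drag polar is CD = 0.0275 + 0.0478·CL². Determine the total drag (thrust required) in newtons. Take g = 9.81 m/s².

D = 1140 N

Weight W = mg = 1280 × 9.81 = 12557 N; in level flight L = W.
q = ½ρv² = ½ × 1.03 × 63² = 2044 Pa.
Required CL = L/(qS) = 12557/(2044·16.2) = 0.3792.
CD = 0.0275 + 0.0478 × 0.3792² = 0.03437.
D = q·S·CD = 2044 × 16.2 × 0.03437 = 1138 N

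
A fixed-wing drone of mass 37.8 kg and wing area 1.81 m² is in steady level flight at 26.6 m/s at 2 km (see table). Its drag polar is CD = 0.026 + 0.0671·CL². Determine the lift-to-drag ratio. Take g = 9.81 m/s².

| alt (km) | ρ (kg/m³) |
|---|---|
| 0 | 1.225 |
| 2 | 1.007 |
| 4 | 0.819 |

At 2 km, from the table: ρ = 1.007 kg/m³.
Level flight ⇒ L = W = m·g = 37.8 × 9.81 = 370.82 N.
q = ½ρv² = ½ × 1.007 × 26.6² = 356.3 Pa.
Required CL = L/(qS) = 370.82/(356.3·1.81) = 0.5751.
CD = 0.026 + 0.0671 × 0.5751² = 0.04819.
L/D = CL/CD = 0.5751 / 0.04819 = 11.9

L/D = 11.9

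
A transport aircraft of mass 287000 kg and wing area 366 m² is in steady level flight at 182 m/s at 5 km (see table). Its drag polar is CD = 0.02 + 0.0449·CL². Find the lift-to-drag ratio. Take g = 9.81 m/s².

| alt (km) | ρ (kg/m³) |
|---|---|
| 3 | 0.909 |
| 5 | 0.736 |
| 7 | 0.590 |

L/D = 16.7

At 5 km, from the table: ρ = 0.736 kg/m³.
Weight W = mg = 287000 × 9.81 = 2.8155×10^6 N; in level flight L = W.
Dynamic pressure q = 0.5 × 0.736 × 182² = 12190 Pa.
CL = W/(q·S) = 2.8155×10^6 / (12190 × 366) = 0.6311.
CD = 0.02 + 0.0449 × 0.6311² = 0.03788.
L/D = CL/CD = 0.6311 / 0.03788 = 16.7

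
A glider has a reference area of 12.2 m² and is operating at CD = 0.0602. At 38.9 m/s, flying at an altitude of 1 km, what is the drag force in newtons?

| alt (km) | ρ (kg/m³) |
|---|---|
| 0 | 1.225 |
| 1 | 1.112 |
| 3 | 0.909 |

At 1 km, from the table: ρ = 1.112 kg/m³.
D = ½ρv²S·CD = ½ × 1.112 × 38.9² × 12.2 × 0.0602 = 618 N

D = 618 N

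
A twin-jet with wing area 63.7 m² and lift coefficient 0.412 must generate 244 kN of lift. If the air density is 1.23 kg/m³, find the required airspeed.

L = ½ρv²S·CL ⇒ v = √(2L/(ρ·S·CL))
v = √(2 × 2.44×10^5 / (1.23 × 63.7 × 0.412)) = √15120 = 123 m/s

v = 123 m/s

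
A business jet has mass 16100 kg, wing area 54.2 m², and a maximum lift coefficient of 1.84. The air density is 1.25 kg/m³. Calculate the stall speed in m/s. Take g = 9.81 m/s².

V_stall = 50.3 m/s

Weight W = mg = 16100 × 9.81 = 1.579×10^5 N.
V_stall = √(2W/(ρ·S·CL,max)) = √(2 × 1.579×10^5 / (1.25 × 54.2 × 1.84))
V_stall = √2534 = 50.3 m/s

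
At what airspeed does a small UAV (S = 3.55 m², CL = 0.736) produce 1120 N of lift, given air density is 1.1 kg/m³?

v = 27.9 m/s

L = ½ρv²S·CL ⇒ v = √(2L/(ρ·S·CL))
v = √(2 × 1120 / (1.1 × 3.55 × 0.736)) = √779.4 = 27.9 m/s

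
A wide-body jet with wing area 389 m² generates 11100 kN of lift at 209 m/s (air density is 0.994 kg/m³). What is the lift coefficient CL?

CL = 1.31

From L = ½ρv²S·CL, rearranging gives CL = 2L/(ρv²S).
CL = 2 × 1.11×10^7 / (0.994 × 209² × 389) = 1.31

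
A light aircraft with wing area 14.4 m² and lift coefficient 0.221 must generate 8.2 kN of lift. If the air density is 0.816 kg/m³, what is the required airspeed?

L = ½ρv²S·CL ⇒ v = √(2L/(ρ·S·CL))
v = √(2 × 8200 / (0.816 × 14.4 × 0.221)) = √6315 = 79.5 m/s

v = 79.5 m/s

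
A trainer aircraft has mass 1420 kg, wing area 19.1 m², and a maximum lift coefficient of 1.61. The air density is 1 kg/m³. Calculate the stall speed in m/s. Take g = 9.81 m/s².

V_stall = 30.1 m/s

At stall, lift equals weight: L = W = m·g = 1420 × 9.81 = 13930 N.
From L = ½ρV²S·CL,max = W: V_stall = √(2W/(ρSCL,max)) = √(2·13930/(1·19.1·1.61))
V_stall = √906 = 30.1 m/s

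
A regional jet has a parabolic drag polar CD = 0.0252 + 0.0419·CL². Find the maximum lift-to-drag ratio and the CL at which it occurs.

For CD = CD0 + K·CL², (L/D)max occurs at CL* = √(CD0/K) and equals 1/(2√(K·CD0)).
(L/D)max = 1/(2√(0.0419 × 0.0252)) = 1/(2 × 0.03249) = 15.4
CL* = √(0.0252/0.0419) = 0.776

(L/D)max = 15.4, at CL = 0.776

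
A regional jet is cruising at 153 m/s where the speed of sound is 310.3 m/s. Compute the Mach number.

M = 0.493

M = v/a = 153 / 310.3 = 0.493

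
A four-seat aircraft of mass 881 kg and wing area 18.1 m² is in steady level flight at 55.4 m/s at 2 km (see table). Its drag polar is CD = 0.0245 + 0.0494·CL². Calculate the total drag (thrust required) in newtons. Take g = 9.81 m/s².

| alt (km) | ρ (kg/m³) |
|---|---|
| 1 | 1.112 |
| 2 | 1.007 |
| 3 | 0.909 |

D = 817 N

At 2 km, from the table: ρ = 1.007 kg/m³.
Weight W = mg = 881 × 9.81 = 8642.6 N; in level flight L = W.
Dynamic pressure q = 0.5 × 1.007 × 55.4² = 1545 Pa.
CL = W/(q·S) = 8642.6 / (1545 × 18.1) = 0.309.
CD = 0.0245 + 0.0494 × 0.309² = 0.02922.
D = q·S·CD = 1545 × 18.1 × 0.02922 = 817.2 N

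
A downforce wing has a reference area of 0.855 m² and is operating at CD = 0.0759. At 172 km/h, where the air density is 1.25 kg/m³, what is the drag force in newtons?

D = 92.6 N

Convert speed: v = 172 km/h ÷ 3.6 = 47.78 m/s.
Dynamic pressure q = ½ρv² = ½ × 1.25 × 47.78² = 1427 Pa.
D = q·S·CD = 1427 × 0.855 × 0.0759 = 92.6 N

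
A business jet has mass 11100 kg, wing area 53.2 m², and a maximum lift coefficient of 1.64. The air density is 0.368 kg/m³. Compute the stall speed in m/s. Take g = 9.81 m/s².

V_stall = 82.4 m/s

Stall occurs when L = W at CL,max. W = mg = 11100 × 9.81 = 1.089×10^5 N.
V_stall = √(2W/(ρ·S·CL,max)) = √(2 × 1.089×10^5 / (0.368 × 53.2 × 1.64))
V_stall = √6783 = 82.4 m/s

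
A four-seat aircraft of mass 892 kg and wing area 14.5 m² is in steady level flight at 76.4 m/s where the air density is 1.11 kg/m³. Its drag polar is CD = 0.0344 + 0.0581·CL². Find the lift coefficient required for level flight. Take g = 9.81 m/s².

CL = 0.186

In steady level flight, lift balances weight: W = mg = 892 × 9.81 = 8750.5 N.
Dynamic pressure q = 0.5 × 1.11 × 76.4² = 3240 Pa.
CL = W/(q·S) = 8750.5 / (3240 × 14.5) = 0.1863.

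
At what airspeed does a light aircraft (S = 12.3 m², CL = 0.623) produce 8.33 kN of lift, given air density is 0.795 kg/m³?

v = 52.3 m/s

L = ½ρv²S·CL ⇒ v = √(2L/(ρ·S·CL))
v = √(2 × 8330 / (0.795 × 12.3 × 0.623)) = √2735 = 52.3 m/s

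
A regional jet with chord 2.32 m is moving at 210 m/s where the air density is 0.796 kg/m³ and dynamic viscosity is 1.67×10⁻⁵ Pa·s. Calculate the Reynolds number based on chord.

Re = 2.32×10^7

Re = ρ·v·c/μ = 0.796 × 210 × 2.32 / (1.67×10⁻⁵) = 2.32×10^7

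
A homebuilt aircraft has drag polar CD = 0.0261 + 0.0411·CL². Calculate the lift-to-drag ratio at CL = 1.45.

CD = 0.0261 + 0.0411 × 1.45² = 0.1125
L/D = CL/CD = 1.45 / 0.1125 = 12.9

L/D = 12.9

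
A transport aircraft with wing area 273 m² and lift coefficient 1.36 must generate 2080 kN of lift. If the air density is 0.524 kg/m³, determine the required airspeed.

L = ½ρv²S·CL ⇒ v = √(2L/(ρ·S·CL))
v = √(2 × 2.08×10^6 / (0.524 × 273 × 1.36)) = √21380 = 146 m/s

v = 146 m/s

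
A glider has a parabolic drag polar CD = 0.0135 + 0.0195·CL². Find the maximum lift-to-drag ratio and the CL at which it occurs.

For CD = CD0 + K·CL², (L/D)max occurs at CL* = √(CD0/K) and equals 1/(2√(K·CD0)).
(L/D)max = 1/(2√(0.0195 × 0.0135)) = 1/(2 × 0.01622) = 30.8
CL* = √(0.0135/0.0195) = 0.832

(L/D)max = 30.8, at CL = 0.832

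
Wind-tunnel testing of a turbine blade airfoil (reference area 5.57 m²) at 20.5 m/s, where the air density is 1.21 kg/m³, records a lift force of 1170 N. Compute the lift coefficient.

CL = 0.826

From L = ½ρv²S·CL, rearranging gives CL = 2L/(ρv²S).
CL = 2 × 1170 / (1.21 × 20.5² × 5.57) = 0.826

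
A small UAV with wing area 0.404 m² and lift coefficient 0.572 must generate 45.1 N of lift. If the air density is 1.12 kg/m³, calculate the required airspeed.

L = ½ρv²S·CL ⇒ v = √(2L/(ρ·S·CL))
v = √(2 × 45.1 / (1.12 × 0.404 × 0.572)) = √348.5 = 18.7 m/s

v = 18.7 m/s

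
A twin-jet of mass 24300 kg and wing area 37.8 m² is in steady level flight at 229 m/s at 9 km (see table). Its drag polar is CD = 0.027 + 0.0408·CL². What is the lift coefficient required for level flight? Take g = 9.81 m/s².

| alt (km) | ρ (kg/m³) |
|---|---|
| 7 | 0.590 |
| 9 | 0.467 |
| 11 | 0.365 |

At 9 km, from the table: ρ = 0.467 kg/m³.
In steady level flight, lift balances weight: W = mg = 24300 × 9.81 = 2.3838×10^5 N.
Dynamic pressure q = 0.5 × 0.467 × 229² = 12240 Pa.
CL = W/(q·S) = 2.3838×10^5 / (12240 × 37.8) = 0.515.

CL = 0.515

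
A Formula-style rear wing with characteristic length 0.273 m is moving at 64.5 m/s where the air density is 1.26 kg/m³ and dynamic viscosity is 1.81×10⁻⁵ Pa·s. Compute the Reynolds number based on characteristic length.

Re = ρ·v·c/μ = 1.26 × 64.5 × 0.273 / (1.81×10⁻⁵) = 1.23×10^6

Re = 1.23×10^6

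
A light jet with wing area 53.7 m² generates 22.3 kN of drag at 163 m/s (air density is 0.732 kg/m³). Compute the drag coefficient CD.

CD = 0.0427

From D = ½ρv²S·CD, rearranging gives CD = 2D/(ρv²S).
CD = 2 × 22300 / (0.732 × 163² × 53.7) = 0.0427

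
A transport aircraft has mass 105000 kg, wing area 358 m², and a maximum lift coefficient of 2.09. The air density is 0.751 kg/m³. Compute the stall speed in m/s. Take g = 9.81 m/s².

V_stall = 60.5 m/s

Stall occurs when L = W at CL,max. W = mg = 105000 × 9.81 = 1.03×10^6 N.
From L = ½ρV²S·CL,max = W: V_stall = √(2W/(ρSCL,max)) = √(2·1.03×10^6/(0.751·358·2.09))
V_stall = √3666 = 60.5 m/s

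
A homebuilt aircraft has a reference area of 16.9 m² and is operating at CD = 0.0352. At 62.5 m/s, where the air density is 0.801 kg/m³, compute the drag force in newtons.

D = 931 N

Dynamic pressure q = ½ρv² = ½ × 0.801 × 62.5² = 1564 Pa.
D = q·S·CD = 1564 × 16.9 × 0.0352 = 931 N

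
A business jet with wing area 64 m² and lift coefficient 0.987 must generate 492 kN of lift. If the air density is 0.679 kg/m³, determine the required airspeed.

L = ½ρv²S·CL ⇒ v = √(2L/(ρ·S·CL))
v = √(2 × 4.92×10^5 / (0.679 × 64 × 0.987)) = √22940 = 151 m/s

v = 151 m/s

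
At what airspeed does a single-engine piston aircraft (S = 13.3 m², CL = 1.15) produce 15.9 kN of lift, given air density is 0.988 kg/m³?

v = 45.9 m/s

L = ½ρv²S·CL ⇒ v = √(2L/(ρ·S·CL))
v = √(2 × 15900 / (0.988 × 13.3 × 1.15)) = √2104 = 45.9 m/s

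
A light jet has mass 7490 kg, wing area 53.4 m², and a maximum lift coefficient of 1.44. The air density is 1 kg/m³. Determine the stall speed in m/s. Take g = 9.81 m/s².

Stall occurs when L = W at CL,max. W = mg = 7490 × 9.81 = 73480 N.
V_stall = √(2W/(ρ·S·CL,max)) = √(2 × 73480 / (1 × 53.4 × 1.44))
V_stall = √1911 = 43.7 m/s

V_stall = 43.7 m/s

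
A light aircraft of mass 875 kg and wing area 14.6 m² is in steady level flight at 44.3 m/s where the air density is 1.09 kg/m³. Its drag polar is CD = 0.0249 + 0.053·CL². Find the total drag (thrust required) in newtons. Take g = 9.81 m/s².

D = 639 N

In steady level flight, lift balances weight: W = mg = 875 × 9.81 = 8583.8 N.
q = ½ρv² = ½ × 1.09 × 44.3² = 1070 Pa.
Required CL = L/(qS) = 8583.8/(1070·14.6) = 0.5497.
CD = 0.0249 + 0.053 × 0.5497² = 0.04091.
D = q·S·CD = 1070 × 14.6 × 0.04091 = 638.9 N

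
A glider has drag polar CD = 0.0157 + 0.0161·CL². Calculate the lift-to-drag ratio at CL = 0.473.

CD = 0.0157 + 0.0161 × 0.473² = 0.0193
L/D = CL/CD = 0.473 / 0.0193 = 24.5

L/D = 24.5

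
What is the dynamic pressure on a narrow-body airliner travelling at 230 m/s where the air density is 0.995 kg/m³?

q = ½ρv² = ½ × 0.995 × 230² = 26300 Pa

q = 26300 Pa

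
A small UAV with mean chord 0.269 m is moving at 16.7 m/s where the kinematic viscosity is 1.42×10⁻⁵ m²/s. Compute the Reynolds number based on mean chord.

Re = v·c/ν = 16.7 × 0.269 / (1.42×10⁻⁵) = 3.16×10^5

Re = 3.16×10^5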